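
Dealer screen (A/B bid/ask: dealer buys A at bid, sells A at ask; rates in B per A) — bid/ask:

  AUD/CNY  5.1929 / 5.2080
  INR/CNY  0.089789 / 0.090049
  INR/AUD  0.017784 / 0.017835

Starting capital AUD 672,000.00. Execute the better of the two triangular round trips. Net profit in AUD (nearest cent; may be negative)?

Net profit: AUD 17,175.43

Best loop AUD → CNY → INR → AUD:
AUD 672,000.00 × 5.1929 (sell AUD at bid) = CNY 3,489,628.80
CNY 3,489,628.80 ÷ 0.090049 (buy INR at ask) = INR 38,752,554.72
INR 38,752,554.72 × 0.017784 (sell INR at bid) = AUD 689,175.43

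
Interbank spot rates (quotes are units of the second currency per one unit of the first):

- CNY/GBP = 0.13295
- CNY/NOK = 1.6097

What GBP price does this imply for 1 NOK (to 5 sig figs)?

NOK/GBP = 0.082593

1 NOK ÷ 1.6097 = 0.621234 CNY
0.621234 CNY × 0.13295 = 0.082593 GBP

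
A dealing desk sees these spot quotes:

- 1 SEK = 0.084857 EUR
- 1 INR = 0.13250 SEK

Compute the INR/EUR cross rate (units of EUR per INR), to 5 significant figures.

INR/EUR = 0.011244

1 INR × 0.13250 = 0.1325 SEK
0.1325 SEK × 0.084857 = 0.0112436 EUR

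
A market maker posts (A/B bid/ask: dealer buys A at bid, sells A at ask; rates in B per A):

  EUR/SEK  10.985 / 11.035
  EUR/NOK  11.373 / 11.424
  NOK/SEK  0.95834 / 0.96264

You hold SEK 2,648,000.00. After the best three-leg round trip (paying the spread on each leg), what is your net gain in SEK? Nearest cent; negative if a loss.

Best loop SEK → NOK → EUR → SEK:
SEK 2,648,000.00 ÷ 0.96264 (buy NOK at ask) = NOK 2,750,768.72
NOK 2,750,768.72 ÷ 11.424 (buy EUR at ask) = EUR 240,788.58
EUR 240,788.58 × 10.985 (sell EUR at bid) = SEK 2,645,062.53

Net result: SEK -2,937.47 (no profitable arbitrage after spreads)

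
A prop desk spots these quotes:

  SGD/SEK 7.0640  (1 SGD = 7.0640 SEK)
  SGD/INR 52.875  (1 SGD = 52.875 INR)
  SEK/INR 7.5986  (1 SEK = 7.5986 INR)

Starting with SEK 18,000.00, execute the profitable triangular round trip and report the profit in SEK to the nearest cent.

Profit: SEK 272.85

Profitable loop is SEK → INR → SGD → SEK:
SEK 18,000.00 × 7.5986 = INR 136,774.80
INR 136,774.80 ÷ 52.875 = SGD 2,586.76
SGD 2,586.76 × 7.0640 = SEK 18,272.85
Profit = SEK 18,272.85 − SEK 18,000.00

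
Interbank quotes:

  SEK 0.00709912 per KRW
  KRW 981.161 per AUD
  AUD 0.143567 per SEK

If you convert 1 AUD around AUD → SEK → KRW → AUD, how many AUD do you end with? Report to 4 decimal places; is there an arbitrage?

Around AUD → SEK → KRW → AUD: 1 ÷ 0.143567 ÷ 0.00709912 ÷ 981.161 = 1.000001
Product ≈ 1 (deviation 0.000%, within rounding noise).

1.0000 (no arbitrage)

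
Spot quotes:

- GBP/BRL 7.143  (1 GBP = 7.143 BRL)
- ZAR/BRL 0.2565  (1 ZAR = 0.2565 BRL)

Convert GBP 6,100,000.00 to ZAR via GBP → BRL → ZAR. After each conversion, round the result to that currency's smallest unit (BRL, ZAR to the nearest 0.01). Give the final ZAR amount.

ZAR 169,872,514.62

GBP 6,100,000.00 × 7.143 = BRL 43,572,300.00
BRL 43,572,300.00 ÷ 0.2565 = ZAR 169,872,514.62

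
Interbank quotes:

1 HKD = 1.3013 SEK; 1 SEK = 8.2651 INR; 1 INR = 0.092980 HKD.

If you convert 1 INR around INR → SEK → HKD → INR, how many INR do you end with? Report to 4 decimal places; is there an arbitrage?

Around INR → SEK → HKD → INR: 1 ÷ 8.2651 ÷ 1.3013 ÷ 0.092980 = 0.999965
Product ≈ 1 (deviation 0.003%, within rounding noise).

1.0000 (no arbitrage)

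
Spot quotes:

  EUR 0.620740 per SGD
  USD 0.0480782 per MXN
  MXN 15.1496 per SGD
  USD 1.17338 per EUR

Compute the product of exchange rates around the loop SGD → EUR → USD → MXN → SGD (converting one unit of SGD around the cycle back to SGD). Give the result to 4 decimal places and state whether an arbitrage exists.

Around SGD → EUR → USD → MXN → SGD: 1 × 0.620740 × 1.17338 ÷ 0.0480782 ÷ 15.1496 = 0.999998
Product ≈ 1 (deviation 0.000%, within rounding noise).

1.0000 (no arbitrage)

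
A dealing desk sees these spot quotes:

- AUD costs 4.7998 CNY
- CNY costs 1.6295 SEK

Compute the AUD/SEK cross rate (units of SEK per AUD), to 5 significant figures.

1 AUD × 4.7998 = 4.7998 CNY
4.7998 CNY × 1.6295 = 7.82127 SEK

AUD/SEK = 7.8213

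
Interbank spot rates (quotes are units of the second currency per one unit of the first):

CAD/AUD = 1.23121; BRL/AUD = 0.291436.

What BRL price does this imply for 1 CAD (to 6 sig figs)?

1 CAD × 1.23121 = 1.23121 AUD
1.23121 AUD ÷ 0.291436 = 4.22463 BRL

CAD/BRL = 4.22463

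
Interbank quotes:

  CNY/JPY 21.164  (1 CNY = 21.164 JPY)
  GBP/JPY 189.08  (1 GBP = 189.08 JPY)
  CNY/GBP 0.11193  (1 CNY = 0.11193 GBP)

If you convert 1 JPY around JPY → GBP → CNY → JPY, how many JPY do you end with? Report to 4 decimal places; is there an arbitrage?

Around JPY → GBP → CNY → JPY: 1 ÷ 189.08 ÷ 0.11193 × 21.164 = 1.000013
Product ≈ 1 (deviation 0.001%, within rounding noise).

1.0000 (no arbitrage)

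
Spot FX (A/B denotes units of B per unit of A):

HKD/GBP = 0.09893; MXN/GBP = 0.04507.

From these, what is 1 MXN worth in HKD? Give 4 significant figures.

1 MXN × 0.04507 = 0.04507 GBP
0.04507 GBP ÷ 0.09893 = 0.455575 HKD

MXN/HKD = 0.4556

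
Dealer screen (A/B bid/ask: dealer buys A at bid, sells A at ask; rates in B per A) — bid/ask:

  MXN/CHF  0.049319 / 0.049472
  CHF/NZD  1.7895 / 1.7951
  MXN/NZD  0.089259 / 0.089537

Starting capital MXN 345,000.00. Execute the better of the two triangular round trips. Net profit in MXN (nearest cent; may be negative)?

Best loop MXN → NZD → CHF → MXN:
MXN 345,000.00 × 0.089259 (sell MXN at bid) = NZD 30,794.36
NZD 30,794.36 ÷ 1.7951 (buy CHF at ask) = CHF 17,154.67
CHF 17,154.67 ÷ 0.049472 (buy MXN at ask) = MXN 346,755.21

Net profit: MXN 1,755.21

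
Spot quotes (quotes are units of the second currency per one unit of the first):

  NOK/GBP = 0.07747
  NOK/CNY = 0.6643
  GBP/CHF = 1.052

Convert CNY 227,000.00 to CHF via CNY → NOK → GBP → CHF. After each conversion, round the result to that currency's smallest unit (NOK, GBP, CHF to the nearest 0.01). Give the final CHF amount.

CNY 227,000.00 ÷ 0.6643 = NOK 341,713.08
NOK 341,713.08 × 0.07747 = GBP 26,472.51
GBP 26,472.51 × 1.052 = CHF 27,849.08

CHF 27,849.08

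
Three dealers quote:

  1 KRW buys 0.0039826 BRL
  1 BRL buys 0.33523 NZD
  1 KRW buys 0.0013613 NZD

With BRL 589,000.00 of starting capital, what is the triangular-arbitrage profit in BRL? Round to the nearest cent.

Profitable loop is BRL → KRW → NZD → BRL:
BRL 589,000.00 ÷ 0.0039826 = KRW 147,893,336
KRW 147,893,336 × 0.0013613 = NZD 201,327.20
NZD 201,327.20 ÷ 0.33523 = BRL 600,564.38
Profit = BRL 600,564.38 − BRL 589,000.00

Profit: BRL 11,564.38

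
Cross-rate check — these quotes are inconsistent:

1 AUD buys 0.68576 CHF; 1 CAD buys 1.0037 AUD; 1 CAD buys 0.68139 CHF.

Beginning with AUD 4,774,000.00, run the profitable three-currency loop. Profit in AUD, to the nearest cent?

Profitable loop is AUD → CHF → CAD → AUD:
AUD 4,774,000.00 × 0.68576 = CHF 3,273,818.24
CHF 3,273,818.24 ÷ 0.68139 = CAD 4,804,617.39
CAD 4,804,617.39 × 1.0037 = AUD 4,822,394.47
Profit = AUD 4,822,394.47 − AUD 4,774,000.00

Profit: AUD 48,394.47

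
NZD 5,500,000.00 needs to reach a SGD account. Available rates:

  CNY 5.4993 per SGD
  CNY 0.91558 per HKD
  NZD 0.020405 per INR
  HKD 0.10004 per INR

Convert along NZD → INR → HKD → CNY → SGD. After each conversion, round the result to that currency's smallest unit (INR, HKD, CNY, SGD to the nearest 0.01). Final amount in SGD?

SGD 4,489,403.68

NZD 5,500,000.00 ÷ 0.020405 = INR 269,541,778.98
INR 269,541,778.98 × 0.10004 = HKD 26,964,959.57
HKD 26,964,959.57 × 0.91558 = CNY 24,688,577.68
CNY 24,688,577.68 ÷ 5.4993 = SGD 4,489,403.68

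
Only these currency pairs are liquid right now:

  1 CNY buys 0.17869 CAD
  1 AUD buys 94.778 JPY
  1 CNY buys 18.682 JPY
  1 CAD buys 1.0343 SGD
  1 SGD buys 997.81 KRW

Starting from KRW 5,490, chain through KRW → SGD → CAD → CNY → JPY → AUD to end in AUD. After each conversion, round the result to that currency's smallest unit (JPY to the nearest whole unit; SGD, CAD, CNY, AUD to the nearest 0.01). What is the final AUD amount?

AUD 5.87

KRW 5,490 ÷ 997.81 = SGD 5.50
SGD 5.50 ÷ 1.0343 = CAD 5.32
CAD 5.32 ÷ 0.17869 = CNY 29.77
CNY 29.77 × 18.682 = JPY 556
JPY 556 ÷ 94.778 = AUD 5.87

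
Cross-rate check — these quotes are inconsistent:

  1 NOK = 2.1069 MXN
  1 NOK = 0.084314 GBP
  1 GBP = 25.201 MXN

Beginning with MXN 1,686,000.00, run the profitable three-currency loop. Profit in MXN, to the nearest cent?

Profit: MXN 14,321.77

Profitable loop is MXN → NOK → GBP → MXN:
MXN 1,686,000.00 ÷ 2.1069 = NOK 800,227.82
NOK 800,227.82 × 0.084314 = GBP 67,470.41
GBP 67,470.41 × 25.201 = MXN 1,700,321.77
Profit = MXN 1,700,321.77 − MXN 1,686,000.00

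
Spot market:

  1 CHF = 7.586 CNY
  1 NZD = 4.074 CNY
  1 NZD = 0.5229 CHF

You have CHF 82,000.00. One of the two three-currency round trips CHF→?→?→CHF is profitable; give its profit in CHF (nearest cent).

Profitable loop is CHF → NZD → CNY → CHF:
CHF 82,000.00 ÷ 0.5229 = NZD 156,817.75
NZD 156,817.75 × 4.074 = CNY 638,875.50
CNY 638,875.50 ÷ 7.586 = CHF 84,217.70
Profit = CHF 84,217.70 − CHF 82,000.00

Profit: CHF 2,217.70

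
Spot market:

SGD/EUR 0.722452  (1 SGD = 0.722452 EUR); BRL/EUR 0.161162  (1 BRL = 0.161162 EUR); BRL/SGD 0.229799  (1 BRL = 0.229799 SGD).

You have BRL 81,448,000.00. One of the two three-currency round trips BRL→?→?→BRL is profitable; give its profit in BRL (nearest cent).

Profit: BRL 2,454,501.32

Profitable loop is BRL → SGD → EUR → BRL:
BRL 81,448,000.00 × 0.229799 = SGD 18,716,668.95
SGD 18,716,668.95 × 0.722452 = EUR 13,521,894.92
EUR 13,521,894.92 ÷ 0.161162 = BRL 83,902,501.32
Profit = BRL 83,902,501.32 − BRL 81,448,000.00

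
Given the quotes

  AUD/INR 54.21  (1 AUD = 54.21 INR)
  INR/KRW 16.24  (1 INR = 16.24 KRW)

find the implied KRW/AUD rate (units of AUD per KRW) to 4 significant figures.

1 KRW ÷ 16.24 = 0.0615764 INR
0.0615764 INR ÷ 54.21 = 0.00113589 AUD

KRW/AUD = 0.001136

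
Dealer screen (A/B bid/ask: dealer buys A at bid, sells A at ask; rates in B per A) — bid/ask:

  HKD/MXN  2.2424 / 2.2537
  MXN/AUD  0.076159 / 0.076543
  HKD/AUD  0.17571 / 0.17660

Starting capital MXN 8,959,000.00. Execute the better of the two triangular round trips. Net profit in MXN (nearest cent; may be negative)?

Net profit: MXN 166,452.96

Best loop MXN → HKD → AUD → MXN:
MXN 8,959,000.00 ÷ 2.2537 (buy HKD at ask) = HKD 3,975,240.72
HKD 3,975,240.72 × 0.17571 (sell HKD at bid) = AUD 698,489.55
AUD 698,489.55 ÷ 0.076543 (buy MXN at ask) = MXN 9,125,452.96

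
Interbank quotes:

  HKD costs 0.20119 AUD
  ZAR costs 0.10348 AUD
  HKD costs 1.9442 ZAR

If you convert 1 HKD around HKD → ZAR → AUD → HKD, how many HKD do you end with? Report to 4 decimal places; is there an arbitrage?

Around HKD → ZAR → AUD → HKD: 1 × 1.9442 × 0.10348 ÷ 0.20119 = 0.999979
Product ≈ 1 (deviation 0.002%, within rounding noise).

1.0000 (no arbitrage)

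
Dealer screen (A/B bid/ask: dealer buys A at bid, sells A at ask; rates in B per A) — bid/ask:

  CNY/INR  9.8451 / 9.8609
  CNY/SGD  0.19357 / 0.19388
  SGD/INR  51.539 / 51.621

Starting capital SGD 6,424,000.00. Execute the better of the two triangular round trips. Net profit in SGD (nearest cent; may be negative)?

Net profit: SGD 75,246.60

Best loop SGD → INR → CNY → SGD:
SGD 6,424,000.00 × 51.539 (sell SGD at bid) = INR 331,086,536.00
INR 331,086,536.00 ÷ 9.8609 (buy CNY at ask) = CNY 33,575,691.47
CNY 33,575,691.47 × 0.19357 (sell CNY at bid) = SGD 6,499,246.60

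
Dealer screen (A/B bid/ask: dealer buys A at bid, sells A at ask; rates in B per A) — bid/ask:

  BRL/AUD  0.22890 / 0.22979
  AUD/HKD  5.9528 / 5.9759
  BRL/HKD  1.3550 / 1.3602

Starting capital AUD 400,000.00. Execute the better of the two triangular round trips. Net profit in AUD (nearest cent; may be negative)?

Best loop AUD → HKD → BRL → AUD:
AUD 400,000.00 × 5.9528 (sell AUD at bid) = HKD 2,381,120.00
HKD 2,381,120.00 ÷ 1.3602 (buy BRL at ask) = BRL 1,750,566.09
BRL 1,750,566.09 × 0.22890 (sell BRL at bid) = AUD 400,704.58

Net profit: AUD 704.58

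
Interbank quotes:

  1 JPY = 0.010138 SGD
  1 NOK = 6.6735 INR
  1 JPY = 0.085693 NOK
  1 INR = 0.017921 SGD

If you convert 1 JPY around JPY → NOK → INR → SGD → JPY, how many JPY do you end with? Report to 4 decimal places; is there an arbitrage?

1.0109 (arbitrage exists)

Around JPY → NOK → INR → SGD → JPY: 1 × 0.085693 × 6.6735 × 0.017921 ÷ 0.010138 = 1.010902
Product > 1; profitable direction is JPY → NOK → INR → SGD → JPY.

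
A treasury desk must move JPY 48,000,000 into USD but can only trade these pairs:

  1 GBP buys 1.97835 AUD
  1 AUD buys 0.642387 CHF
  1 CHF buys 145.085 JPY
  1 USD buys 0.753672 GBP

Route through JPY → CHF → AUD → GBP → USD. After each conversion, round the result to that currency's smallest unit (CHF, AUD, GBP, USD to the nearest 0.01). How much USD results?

USD 345,411.24

JPY 48,000,000 ÷ 145.085 = CHF 330,840.54
CHF 330,840.54 ÷ 0.642387 = AUD 515,017.49
AUD 515,017.49 ÷ 1.97835 = GBP 260,326.78
GBP 260,326.78 ÷ 0.753672 = USD 345,411.24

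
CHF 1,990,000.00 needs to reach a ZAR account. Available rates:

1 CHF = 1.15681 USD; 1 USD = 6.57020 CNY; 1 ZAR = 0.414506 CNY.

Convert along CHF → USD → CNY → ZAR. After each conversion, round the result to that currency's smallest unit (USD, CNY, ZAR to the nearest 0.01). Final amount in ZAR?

ZAR 36,489,077.09

CHF 1,990,000.00 × 1.15681 = USD 2,302,051.90
USD 2,302,051.90 × 6.57020 = CNY 15,124,941.39
CNY 15,124,941.39 ÷ 0.414506 = ZAR 36,489,077.09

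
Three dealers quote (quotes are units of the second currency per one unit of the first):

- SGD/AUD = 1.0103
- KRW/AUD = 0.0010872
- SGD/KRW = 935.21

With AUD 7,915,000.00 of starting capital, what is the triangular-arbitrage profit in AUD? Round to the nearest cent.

Profitable loop is AUD → SGD → KRW → AUD:
AUD 7,915,000.00 ÷ 1.0103 = SGD 7,834,306.64
SGD 7,834,306.64 × 935.21 = KRW 7,326,721,914
KRW 7,326,721,914 × 0.0010872 = AUD 7,965,612.07
Profit = AUD 7,965,612.07 − AUD 7,915,000.00

Profit: AUD 50,612.07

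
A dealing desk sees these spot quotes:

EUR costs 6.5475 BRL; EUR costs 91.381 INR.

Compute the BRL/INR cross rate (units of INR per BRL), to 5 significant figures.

1 BRL ÷ 6.5475 = 0.15273 EUR
0.15273 EUR × 91.381 = 13.9566 INR

BRL/INR = 13.957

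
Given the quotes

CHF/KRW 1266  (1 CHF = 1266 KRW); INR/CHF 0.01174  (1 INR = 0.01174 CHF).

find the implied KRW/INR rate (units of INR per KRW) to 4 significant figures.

KRW/INR = 0.06728

1 KRW ÷ 1266 = 0.000789889 CHF
0.000789889 CHF ÷ 0.01174 = 0.0672819 INR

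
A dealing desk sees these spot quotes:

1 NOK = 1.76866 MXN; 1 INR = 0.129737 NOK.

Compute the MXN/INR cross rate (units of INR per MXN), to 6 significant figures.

1 MXN ÷ 1.76866 = 0.5654 NOK
0.5654 NOK ÷ 0.129737 = 4.35805 INR

MXN/INR = 4.35805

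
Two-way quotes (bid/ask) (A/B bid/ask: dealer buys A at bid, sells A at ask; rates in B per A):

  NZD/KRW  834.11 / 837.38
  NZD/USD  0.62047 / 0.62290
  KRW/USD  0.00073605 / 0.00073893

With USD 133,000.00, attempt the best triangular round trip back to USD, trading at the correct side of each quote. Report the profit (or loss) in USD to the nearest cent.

Net profit: USD 366.44

Best loop USD → KRW → NZD → USD:
USD 133,000.00 ÷ 0.00073893 (buy KRW at ask) = KRW 179,989,986
KRW 179,989,986 ÷ 837.38 (buy NZD at ask) = NZD 214,944.21
NZD 214,944.21 × 0.62047 (sell NZD at bid) = USD 133,366.44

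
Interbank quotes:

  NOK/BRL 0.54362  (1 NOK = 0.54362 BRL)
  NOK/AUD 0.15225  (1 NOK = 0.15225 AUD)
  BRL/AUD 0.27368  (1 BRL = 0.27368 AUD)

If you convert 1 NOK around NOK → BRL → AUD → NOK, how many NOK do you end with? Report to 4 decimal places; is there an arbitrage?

Around NOK → BRL → AUD → NOK: 1 × 0.54362 × 0.27368 ÷ 0.15225 = 0.977195
Product < 1; profitable direction is NOK → AUD → BRL → NOK.

0.9772 (arbitrage exists)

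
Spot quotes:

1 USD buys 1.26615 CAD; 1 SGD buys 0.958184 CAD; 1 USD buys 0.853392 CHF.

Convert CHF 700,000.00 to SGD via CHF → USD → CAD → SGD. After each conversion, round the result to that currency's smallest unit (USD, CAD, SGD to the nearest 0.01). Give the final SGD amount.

SGD 1,083,891.27

CHF 700,000.00 ÷ 0.853392 = USD 820,256.11
USD 820,256.11 × 1.26615 = CAD 1,038,567.27
CAD 1,038,567.27 ÷ 0.958184 = SGD 1,083,891.27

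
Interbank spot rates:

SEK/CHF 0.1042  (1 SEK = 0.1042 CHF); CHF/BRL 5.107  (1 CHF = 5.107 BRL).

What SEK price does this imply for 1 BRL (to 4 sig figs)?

1 BRL ÷ 5.107 = 0.19581 CHF
0.19581 CHF ÷ 0.1042 = 1.87917 SEK

BRL/SEK = 1.879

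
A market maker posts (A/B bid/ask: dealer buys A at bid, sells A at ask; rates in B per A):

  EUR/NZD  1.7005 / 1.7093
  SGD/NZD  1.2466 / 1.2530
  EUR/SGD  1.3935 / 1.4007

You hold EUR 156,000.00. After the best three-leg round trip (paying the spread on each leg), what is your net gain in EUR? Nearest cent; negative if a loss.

Best loop EUR → SGD → NZD → EUR:
EUR 156,000.00 × 1.3935 (sell EUR at bid) = SGD 217,386.00
SGD 217,386.00 × 1.2466 (sell SGD at bid) = NZD 270,993.39
NZD 270,993.39 ÷ 1.7093 (buy EUR at ask) = EUR 158,540.56

Net profit: EUR 2,540.56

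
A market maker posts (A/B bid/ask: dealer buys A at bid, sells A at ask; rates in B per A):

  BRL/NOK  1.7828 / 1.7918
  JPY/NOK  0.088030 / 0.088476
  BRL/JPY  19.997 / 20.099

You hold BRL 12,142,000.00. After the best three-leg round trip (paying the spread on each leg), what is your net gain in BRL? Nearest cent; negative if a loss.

Net profit: BRL 30,868.31

Best loop BRL → NOK → JPY → BRL:
BRL 12,142,000.00 × 1.7828 (sell BRL at bid) = NOK 21,646,757.60
NOK 21,646,757.60 ÷ 0.088476 (buy JPY at ask) = JPY 244,662,480
JPY 244,662,480 ÷ 20.099 (buy BRL at ask) = BRL 12,172,868.31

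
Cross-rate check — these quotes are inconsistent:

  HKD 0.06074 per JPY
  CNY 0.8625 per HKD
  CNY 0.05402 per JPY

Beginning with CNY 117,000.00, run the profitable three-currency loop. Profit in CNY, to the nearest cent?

Profitable loop is CNY → HKD → JPY → CNY:
CNY 117,000.00 ÷ 0.8625 = HKD 135,652.17
HKD 135,652.17 ÷ 0.06074 = JPY 2,233,325
JPY 2,233,325 × 0.05402 = CNY 120,644.23
Profit = CNY 120,644.23 − CNY 117,000.00

Profit: CNY 3,644.23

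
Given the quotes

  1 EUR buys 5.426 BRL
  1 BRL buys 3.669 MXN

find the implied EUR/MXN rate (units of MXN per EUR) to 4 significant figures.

EUR/MXN = 19.91

1 EUR × 5.426 = 5.426 BRL
5.426 BRL × 3.669 = 19.908 MXN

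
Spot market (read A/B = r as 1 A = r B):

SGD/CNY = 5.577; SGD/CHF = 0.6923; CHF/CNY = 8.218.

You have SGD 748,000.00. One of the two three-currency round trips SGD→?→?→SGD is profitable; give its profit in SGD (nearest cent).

Profit: SGD 15,064.80

Profitable loop is SGD → CHF → CNY → SGD:
SGD 748,000.00 × 0.6923 = CHF 517,840.40
CHF 517,840.40 × 8.218 = CNY 4,255,612.41
CNY 4,255,612.41 ÷ 5.577 = SGD 763,064.80
Profit = SGD 763,064.80 − SGD 748,000.00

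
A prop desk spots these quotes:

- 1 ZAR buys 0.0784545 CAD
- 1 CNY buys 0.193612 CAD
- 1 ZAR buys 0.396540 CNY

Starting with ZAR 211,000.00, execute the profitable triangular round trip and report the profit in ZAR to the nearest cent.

Profit: ZAR 4,616.03

Profitable loop is ZAR → CAD → CNY → ZAR:
ZAR 211,000.00 × 0.0784545 = CAD 16,553.90
CAD 16,553.90 ÷ 0.193612 = CNY 85,500.38
CNY 85,500.38 ÷ 0.396540 = ZAR 215,616.03
Profit = ZAR 215,616.03 − ZAR 211,000.00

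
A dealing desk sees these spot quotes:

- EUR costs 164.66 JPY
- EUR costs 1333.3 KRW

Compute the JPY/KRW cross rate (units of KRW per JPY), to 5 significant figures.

1 JPY ÷ 164.66 = 0.00607312 EUR
0.00607312 EUR × 1333.3 = 8.09729 KRW

JPY/KRW = 8.0973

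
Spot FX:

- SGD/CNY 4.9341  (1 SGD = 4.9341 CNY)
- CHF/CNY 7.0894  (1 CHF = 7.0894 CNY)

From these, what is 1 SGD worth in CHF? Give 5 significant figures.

SGD/CHF = 0.69598

1 SGD × 4.9341 = 4.9341 CNY
4.9341 CNY ÷ 7.0894 = 0.695983 CHF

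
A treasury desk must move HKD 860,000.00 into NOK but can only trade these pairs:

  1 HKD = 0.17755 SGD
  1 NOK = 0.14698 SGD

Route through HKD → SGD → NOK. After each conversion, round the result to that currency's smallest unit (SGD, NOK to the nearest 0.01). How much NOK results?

NOK 1,038,869.23

HKD 860,000.00 × 0.17755 = SGD 152,693.00
SGD 152,693.00 ÷ 0.14698 = NOK 1,038,869.23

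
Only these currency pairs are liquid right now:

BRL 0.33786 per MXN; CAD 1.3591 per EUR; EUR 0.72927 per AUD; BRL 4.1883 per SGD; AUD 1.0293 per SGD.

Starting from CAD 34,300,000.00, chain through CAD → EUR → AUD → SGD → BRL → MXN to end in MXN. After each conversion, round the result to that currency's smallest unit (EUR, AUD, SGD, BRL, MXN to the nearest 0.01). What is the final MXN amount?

CAD 34,300,000.00 ÷ 1.3591 = EUR 25,237,289.38
EUR 25,237,289.38 ÷ 0.72927 = AUD 34,606,235.52
AUD 34,606,235.52 ÷ 1.0293 = SGD 33,621,136.23
SGD 33,621,136.23 × 4.1883 = BRL 140,815,404.87
BRL 140,815,404.87 ÷ 0.33786 = MXN 416,786,257.24

MXN 416,786,257.24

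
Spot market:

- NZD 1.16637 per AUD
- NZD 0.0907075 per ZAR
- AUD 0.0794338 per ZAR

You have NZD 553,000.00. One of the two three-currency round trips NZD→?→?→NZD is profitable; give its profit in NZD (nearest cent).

Profitable loop is NZD → ZAR → AUD → NZD:
NZD 553,000.00 ÷ 0.0907075 = ZAR 6,096,519.03
ZAR 6,096,519.03 × 0.0794338 = AUD 484,269.67
AUD 484,269.67 × 1.16637 = NZD 564,837.62
Profit = NZD 564,837.62 − NZD 553,000.00

Profit: NZD 11,837.62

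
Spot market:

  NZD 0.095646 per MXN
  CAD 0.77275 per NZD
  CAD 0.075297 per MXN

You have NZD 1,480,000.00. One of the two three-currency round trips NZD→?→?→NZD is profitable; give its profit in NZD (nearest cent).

Profit: NZD 27,764.67

Profitable loop is NZD → MXN → CAD → NZD:
NZD 1,480,000.00 ÷ 0.095646 = MXN 15,473,726.03
MXN 15,473,726.03 × 0.075297 = CAD 1,165,125.15
CAD 1,165,125.15 ÷ 0.77275 = NZD 1,507,764.67
Profit = NZD 1,507,764.67 − NZD 1,480,000.00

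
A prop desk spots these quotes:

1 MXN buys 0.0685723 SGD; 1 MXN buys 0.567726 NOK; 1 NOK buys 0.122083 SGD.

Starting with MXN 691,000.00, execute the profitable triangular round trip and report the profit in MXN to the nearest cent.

Profit: MXN 7,430.68

Profitable loop is MXN → NOK → SGD → MXN:
MXN 691,000.00 × 0.567726 = NOK 392,298.67
NOK 392,298.67 × 0.122083 = SGD 47,893.00
SGD 47,893.00 ÷ 0.0685723 = MXN 698,430.68
Profit = MXN 698,430.68 − MXN 691,000.00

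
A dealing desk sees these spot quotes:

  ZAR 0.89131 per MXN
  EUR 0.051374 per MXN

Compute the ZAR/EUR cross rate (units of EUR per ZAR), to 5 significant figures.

1 ZAR ÷ 0.89131 = 1.12194 MXN
1.12194 MXN × 0.051374 = 0.0576388 EUR

ZAR/EUR = 0.057639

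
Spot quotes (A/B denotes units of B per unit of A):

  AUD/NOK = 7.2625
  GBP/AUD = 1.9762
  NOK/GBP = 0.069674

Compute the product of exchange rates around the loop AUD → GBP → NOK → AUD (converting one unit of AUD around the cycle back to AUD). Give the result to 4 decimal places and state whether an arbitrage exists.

Around AUD → GBP → NOK → AUD: 1 ÷ 1.9762 ÷ 0.069674 ÷ 7.2625 = 1.000028
Product ≈ 1 (deviation 0.003%, within rounding noise).

1.0000 (no arbitrage)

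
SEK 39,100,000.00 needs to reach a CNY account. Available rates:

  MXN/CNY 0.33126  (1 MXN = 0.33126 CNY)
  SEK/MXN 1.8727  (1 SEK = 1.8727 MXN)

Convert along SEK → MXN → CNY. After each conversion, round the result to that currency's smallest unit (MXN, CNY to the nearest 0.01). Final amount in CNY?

CNY 24,255,708.54

SEK 39,100,000.00 × 1.8727 = MXN 73,222,570.00
MXN 73,222,570.00 × 0.33126 = CNY 24,255,708.54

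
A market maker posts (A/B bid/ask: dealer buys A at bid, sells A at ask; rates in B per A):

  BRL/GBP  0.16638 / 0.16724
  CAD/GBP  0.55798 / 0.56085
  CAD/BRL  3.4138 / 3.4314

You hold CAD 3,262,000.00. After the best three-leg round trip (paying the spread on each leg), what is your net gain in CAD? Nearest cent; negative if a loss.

Net profit: CAD 41,516.09

Best loop CAD → BRL → GBP → CAD:
CAD 3,262,000.00 × 3.4138 (sell CAD at bid) = BRL 11,135,815.60
BRL 11,135,815.60 × 0.16638 (sell BRL at bid) = GBP 1,852,777.00
GBP 1,852,777.00 ÷ 0.56085 (buy CAD at ask) = CAD 3,303,516.09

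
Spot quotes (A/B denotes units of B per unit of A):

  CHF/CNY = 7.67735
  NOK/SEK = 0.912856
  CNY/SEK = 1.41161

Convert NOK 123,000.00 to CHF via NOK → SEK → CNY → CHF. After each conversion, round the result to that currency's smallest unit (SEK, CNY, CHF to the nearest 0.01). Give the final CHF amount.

NOK 123,000.00 × 0.912856 = SEK 112,281.29
SEK 112,281.29 ÷ 1.41161 = CNY 79,541.30
CNY 79,541.30 ÷ 7.67735 = CHF 10,360.52

CHF 10,360.52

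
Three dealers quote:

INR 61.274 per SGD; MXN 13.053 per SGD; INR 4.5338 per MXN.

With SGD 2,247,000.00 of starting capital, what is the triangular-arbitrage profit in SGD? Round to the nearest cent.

Profit: SGD 79,519.03

Profitable loop is SGD → INR → MXN → SGD:
SGD 2,247,000.00 × 61.274 = INR 137,682,678.00
INR 137,682,678.00 ÷ 4.5338 = MXN 30,368,052.85
MXN 30,368,052.85 ÷ 13.053 = SGD 2,326,519.03
Profit = SGD 2,326,519.03 − SGD 2,247,000.00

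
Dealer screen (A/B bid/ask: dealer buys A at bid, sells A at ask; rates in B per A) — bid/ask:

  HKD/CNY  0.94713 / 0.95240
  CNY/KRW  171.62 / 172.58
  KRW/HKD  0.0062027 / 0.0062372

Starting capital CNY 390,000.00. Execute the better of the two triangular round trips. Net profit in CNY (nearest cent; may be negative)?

Net profit: CNY 3,208.48

Best loop CNY → KRW → HKD → CNY:
CNY 390,000.00 × 171.62 (sell CNY at bid) = KRW 66,931,800
KRW 66,931,800 × 0.0062027 (sell KRW at bid) = HKD 415,157.88
HKD 415,157.88 × 0.94713 (sell HKD at bid) = CNY 393,208.48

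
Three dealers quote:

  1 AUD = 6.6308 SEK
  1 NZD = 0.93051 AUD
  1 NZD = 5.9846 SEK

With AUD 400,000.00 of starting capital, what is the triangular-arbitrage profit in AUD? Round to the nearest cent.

Profit: AUD 12,393.52

Profitable loop is AUD → SEK → NZD → AUD:
AUD 400,000.00 × 6.6308 = SEK 2,652,320.00
SEK 2,652,320.00 ÷ 5.9846 = NZD 443,190.86
NZD 443,190.86 × 0.93051 = AUD 412,393.52
Profit = AUD 412,393.52 − AUD 400,000.00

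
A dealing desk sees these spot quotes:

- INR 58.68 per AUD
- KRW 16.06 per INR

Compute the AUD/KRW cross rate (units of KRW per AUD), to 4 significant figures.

AUD/KRW = 942.4

1 AUD × 58.68 = 58.68 INR
58.68 INR × 16.06 = 942.401 KRW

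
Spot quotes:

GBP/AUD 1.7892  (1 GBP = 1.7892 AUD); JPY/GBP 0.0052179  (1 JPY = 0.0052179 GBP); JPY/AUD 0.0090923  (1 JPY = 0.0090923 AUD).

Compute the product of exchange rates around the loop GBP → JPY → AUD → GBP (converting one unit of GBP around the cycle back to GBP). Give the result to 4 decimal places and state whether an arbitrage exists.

Around GBP → JPY → AUD → GBP: 1 ÷ 0.0052179 × 0.0090923 ÷ 1.7892 = 0.973911
Product < 1; profitable direction is GBP → AUD → JPY → GBP.

0.9739 (arbitrage exists)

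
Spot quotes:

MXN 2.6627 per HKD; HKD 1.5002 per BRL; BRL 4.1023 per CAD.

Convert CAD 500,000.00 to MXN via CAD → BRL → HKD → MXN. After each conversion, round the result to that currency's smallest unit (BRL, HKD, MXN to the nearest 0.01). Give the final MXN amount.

MXN 8,193,487.98

CAD 500,000.00 × 4.1023 = BRL 2,051,150.00
BRL 2,051,150.00 × 1.5002 = HKD 3,077,135.23
HKD 3,077,135.23 × 2.6627 = MXN 8,193,487.98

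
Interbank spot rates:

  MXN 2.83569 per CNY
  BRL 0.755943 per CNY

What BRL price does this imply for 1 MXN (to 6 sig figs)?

1 MXN ÷ 2.83569 = 0.352648 CNY
0.352648 CNY × 0.755943 = 0.266582 BRL

MXN/BRL = 0.266582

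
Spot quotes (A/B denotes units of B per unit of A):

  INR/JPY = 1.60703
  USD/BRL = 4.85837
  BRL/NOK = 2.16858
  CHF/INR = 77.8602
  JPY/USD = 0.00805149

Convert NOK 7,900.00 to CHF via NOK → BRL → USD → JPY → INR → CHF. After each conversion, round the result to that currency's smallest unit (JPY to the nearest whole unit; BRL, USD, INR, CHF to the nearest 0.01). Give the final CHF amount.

NOK 7,900.00 ÷ 2.16858 = BRL 3,642.94
BRL 3,642.94 ÷ 4.85837 = USD 749.83
USD 749.83 ÷ 0.00805149 = JPY 93,129
JPY 93,129 ÷ 1.60703 = INR 57,951.00
INR 57,951.00 ÷ 77.8602 = CHF 744.30

CHF 744.30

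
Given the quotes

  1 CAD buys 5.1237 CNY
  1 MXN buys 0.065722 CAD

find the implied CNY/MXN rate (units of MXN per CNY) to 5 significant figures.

1 CNY ÷ 5.1237 = 0.195171 CAD
0.195171 CAD ÷ 0.065722 = 2.96965 MXN

CNY/MXN = 2.9697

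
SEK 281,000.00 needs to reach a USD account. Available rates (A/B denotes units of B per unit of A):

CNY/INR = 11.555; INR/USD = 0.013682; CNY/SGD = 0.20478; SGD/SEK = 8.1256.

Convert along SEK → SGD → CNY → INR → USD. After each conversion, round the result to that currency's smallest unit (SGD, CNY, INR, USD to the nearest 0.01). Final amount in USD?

SEK 281,000.00 ÷ 8.1256 = SGD 34,582.06
SGD 34,582.06 ÷ 0.20478 = CNY 168,874.21
CNY 168,874.21 × 11.555 = INR 1,951,341.50
INR 1,951,341.50 × 0.013682 = USD 26,698.25

USD 26,698.25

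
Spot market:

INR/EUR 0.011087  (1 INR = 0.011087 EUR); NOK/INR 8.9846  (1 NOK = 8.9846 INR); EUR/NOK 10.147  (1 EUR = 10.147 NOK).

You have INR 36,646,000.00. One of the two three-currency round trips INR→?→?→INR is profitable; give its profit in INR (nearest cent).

Profit: INR 394,516.33

Profitable loop is INR → EUR → NOK → INR:
INR 36,646,000.00 × 0.011087 = EUR 406,294.20
EUR 406,294.20 × 10.147 = NOK 4,122,667.27
NOK 4,122,667.27 × 8.9846 = INR 37,040,516.33
Profit = INR 37,040,516.33 − INR 36,646,000.00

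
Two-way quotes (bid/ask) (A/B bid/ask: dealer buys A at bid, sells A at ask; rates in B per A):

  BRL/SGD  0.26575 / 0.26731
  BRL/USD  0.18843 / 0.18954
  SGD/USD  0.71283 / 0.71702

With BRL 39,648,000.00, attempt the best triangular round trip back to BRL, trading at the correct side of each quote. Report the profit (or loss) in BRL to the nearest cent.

Net result: BRL -22,053.34 (no profitable arbitrage after spreads)

Best loop BRL → SGD → USD → BRL:
BRL 39,648,000.00 × 0.26575 (sell BRL at bid) = SGD 10,536,456.00
SGD 10,536,456.00 × 0.71283 (sell SGD at bid) = USD 7,510,701.93
USD 7,510,701.93 ÷ 0.18954 (buy BRL at ask) = BRL 39,625,946.66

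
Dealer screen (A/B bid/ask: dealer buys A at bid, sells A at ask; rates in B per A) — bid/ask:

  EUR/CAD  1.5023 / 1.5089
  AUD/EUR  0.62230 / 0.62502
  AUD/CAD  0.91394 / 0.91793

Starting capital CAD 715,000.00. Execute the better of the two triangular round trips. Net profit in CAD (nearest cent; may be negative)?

Net profit: CAD 13,203.81

Best loop CAD → AUD → EUR → CAD:
CAD 715,000.00 ÷ 0.91793 (buy AUD at ask) = AUD 778,926.50
AUD 778,926.50 × 0.62230 (sell AUD at bid) = EUR 484,725.96
EUR 484,725.96 × 1.5023 (sell EUR at bid) = CAD 728,203.81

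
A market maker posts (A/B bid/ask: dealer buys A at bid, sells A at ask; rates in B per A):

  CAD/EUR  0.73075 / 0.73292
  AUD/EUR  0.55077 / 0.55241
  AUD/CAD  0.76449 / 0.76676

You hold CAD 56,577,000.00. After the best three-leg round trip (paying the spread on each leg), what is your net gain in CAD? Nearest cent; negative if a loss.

Best loop CAD → EUR → AUD → CAD:
CAD 56,577,000.00 × 0.73075 (sell CAD at bid) = EUR 41,343,642.75
EUR 41,343,642.75 ÷ 0.55241 (buy AUD at ask) = AUD 74,842,314.13
AUD 74,842,314.13 × 0.76449 (sell AUD at bid) = CAD 57,216,200.73

Net profit: CAD 639,200.73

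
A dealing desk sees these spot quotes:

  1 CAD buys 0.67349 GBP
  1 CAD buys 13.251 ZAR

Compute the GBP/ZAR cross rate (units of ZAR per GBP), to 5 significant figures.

GBP/ZAR = 19.675

1 GBP ÷ 0.67349 = 1.4848 CAD
1.4848 CAD × 13.251 = 19.6751 ZAR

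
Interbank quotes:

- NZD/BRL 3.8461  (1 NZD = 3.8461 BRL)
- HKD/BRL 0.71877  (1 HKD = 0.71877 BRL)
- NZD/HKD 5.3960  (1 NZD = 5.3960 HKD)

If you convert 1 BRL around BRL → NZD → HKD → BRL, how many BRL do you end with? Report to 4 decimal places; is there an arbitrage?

Around BRL → NZD → HKD → BRL: 1 ÷ 3.8461 × 5.3960 × 0.71877 = 1.008420
Product > 1; profitable direction is BRL → NZD → HKD → BRL.

1.0084 (arbitrage exists)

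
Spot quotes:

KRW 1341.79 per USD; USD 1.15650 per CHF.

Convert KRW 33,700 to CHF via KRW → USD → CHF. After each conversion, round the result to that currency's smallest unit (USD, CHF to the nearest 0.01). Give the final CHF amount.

KRW 33,700 ÷ 1341.79 = USD 25.12
USD 25.12 ÷ 1.15650 = CHF 21.72

CHF 21.72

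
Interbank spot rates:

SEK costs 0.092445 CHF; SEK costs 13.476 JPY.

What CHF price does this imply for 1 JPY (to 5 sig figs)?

JPY/CHF = 0.0068600

1 JPY ÷ 13.476 = 0.074206 SEK
0.074206 SEK × 0.092445 = 0.00685997 CHF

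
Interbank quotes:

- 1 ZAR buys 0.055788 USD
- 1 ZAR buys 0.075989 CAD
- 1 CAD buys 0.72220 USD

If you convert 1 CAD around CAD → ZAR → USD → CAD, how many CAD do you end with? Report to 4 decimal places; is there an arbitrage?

1.0166 (arbitrage exists)

Around CAD → ZAR → USD → CAD: 1 ÷ 0.075989 × 0.055788 ÷ 0.72220 = 1.016559
Product > 1; profitable direction is CAD → ZAR → USD → CAD.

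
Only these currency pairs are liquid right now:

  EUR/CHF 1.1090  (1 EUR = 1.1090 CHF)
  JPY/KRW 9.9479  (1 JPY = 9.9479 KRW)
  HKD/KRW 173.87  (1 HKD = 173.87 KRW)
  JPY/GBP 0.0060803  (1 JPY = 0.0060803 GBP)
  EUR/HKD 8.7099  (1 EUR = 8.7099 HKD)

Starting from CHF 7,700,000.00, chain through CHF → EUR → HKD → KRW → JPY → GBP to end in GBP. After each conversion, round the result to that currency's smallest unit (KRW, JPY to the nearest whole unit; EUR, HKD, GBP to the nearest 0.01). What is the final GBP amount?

GBP 6,426,738.04

CHF 7,700,000.00 ÷ 1.1090 = EUR 6,943,192.06
EUR 6,943,192.06 × 8.7099 = HKD 60,474,508.52
HKD 60,474,508.52 × 173.87 = KRW 10,514,702,796
KRW 10,514,702,796 ÷ 9.9479 = JPY 1,056,977,130
JPY 1,056,977,130 × 0.0060803 = GBP 6,426,738.04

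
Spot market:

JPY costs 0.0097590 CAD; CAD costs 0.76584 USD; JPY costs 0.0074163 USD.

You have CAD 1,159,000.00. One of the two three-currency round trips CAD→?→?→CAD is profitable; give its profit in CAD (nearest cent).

Profit: CAD 8,991.04

Profitable loop is CAD → USD → JPY → CAD:
CAD 1,159,000.00 × 0.76584 = USD 887,608.56
USD 887,608.56 ÷ 0.0074163 = JPY 119,683,476
JPY 119,683,476 × 0.0097590 = CAD 1,167,991.04
Profit = CAD 1,167,991.04 − CAD 1,159,000.00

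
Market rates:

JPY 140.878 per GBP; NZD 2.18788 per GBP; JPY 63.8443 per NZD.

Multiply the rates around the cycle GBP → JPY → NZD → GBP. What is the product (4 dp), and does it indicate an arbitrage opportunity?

Around GBP → JPY → NZD → GBP: 1 × 140.878 ÷ 63.8443 ÷ 2.18788 = 1.008550
Product > 1; profitable direction is GBP → JPY → NZD → GBP.

1.0086 (arbitrage exists)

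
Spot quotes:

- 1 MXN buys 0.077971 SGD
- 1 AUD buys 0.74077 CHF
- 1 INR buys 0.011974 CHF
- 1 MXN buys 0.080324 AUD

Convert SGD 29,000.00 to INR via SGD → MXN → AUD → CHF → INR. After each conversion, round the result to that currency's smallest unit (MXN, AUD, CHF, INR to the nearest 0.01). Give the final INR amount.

INR 1,848,222.82

SGD 29,000.00 ÷ 0.077971 = MXN 371,933.15
MXN 371,933.15 × 0.080324 = AUD 29,875.16
AUD 29,875.16 × 0.74077 = CHF 22,130.62
CHF 22,130.62 ÷ 0.011974 = INR 1,848,222.82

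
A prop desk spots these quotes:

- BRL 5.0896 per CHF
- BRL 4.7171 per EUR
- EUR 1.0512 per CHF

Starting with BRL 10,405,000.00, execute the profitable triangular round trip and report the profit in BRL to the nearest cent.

Profitable loop is BRL → EUR → CHF → BRL:
BRL 10,405,000.00 ÷ 4.7171 = EUR 2,205,804.41
EUR 2,205,804.41 ÷ 1.0512 = CHF 2,098,367.97
CHF 2,098,367.97 × 5.0896 = BRL 10,679,853.64
Profit = BRL 10,679,853.64 − BRL 10,405,000.00

Profit: BRL 274,853.64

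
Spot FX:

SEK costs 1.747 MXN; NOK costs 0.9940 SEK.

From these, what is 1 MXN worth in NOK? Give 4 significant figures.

MXN/NOK = 0.5759

1 MXN ÷ 1.747 = 0.57241 SEK
0.57241 SEK ÷ 0.9940 = 0.575865 NOK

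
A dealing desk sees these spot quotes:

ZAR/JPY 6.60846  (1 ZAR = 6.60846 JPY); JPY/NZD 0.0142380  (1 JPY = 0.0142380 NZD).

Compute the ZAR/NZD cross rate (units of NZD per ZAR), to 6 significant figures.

ZAR/NZD = 0.0940913

1 ZAR × 6.60846 = 6.60846 JPY
6.60846 JPY × 0.0142380 = 0.0940913 NZD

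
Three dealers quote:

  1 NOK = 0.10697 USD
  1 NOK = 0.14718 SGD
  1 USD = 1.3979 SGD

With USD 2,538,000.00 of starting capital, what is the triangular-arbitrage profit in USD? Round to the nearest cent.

Profit: USD 40,581.84

Profitable loop is USD → SGD → NOK → USD:
USD 2,538,000.00 × 1.3979 = SGD 3,547,870.20
SGD 3,547,870.20 ÷ 0.14718 = NOK 24,105,654.30
NOK 24,105,654.30 × 0.10697 = USD 2,578,581.84
Profit = USD 2,578,581.84 − USD 2,538,000.00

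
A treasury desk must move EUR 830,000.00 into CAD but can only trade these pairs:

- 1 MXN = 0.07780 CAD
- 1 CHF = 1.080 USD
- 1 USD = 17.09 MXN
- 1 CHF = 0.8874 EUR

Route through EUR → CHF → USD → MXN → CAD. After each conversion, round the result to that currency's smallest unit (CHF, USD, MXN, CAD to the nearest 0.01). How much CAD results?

CAD 1,343,086.81

EUR 830,000.00 ÷ 0.8874 = CHF 935,316.66
CHF 935,316.66 × 1.080 = USD 1,010,141.99
USD 1,010,141.99 × 17.09 = MXN 17,263,326.61
MXN 17,263,326.61 × 0.07780 = CAD 1,343,086.81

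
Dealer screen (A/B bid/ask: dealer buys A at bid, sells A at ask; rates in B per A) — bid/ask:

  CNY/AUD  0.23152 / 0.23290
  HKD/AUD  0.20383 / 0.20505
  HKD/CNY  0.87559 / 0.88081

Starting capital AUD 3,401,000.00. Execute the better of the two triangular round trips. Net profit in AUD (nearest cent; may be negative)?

Net result: AUD -21,729.08 (no profitable arbitrage after spreads)

Best loop AUD → CNY → HKD → AUD:
AUD 3,401,000.00 ÷ 0.23290 (buy CNY at ask) = CNY 14,602,833.83
CNY 14,602,833.83 ÷ 0.88081 (buy HKD at ask) = HKD 16,578,869.26
HKD 16,578,869.26 × 0.20383 (sell HKD at bid) = AUD 3,379,270.92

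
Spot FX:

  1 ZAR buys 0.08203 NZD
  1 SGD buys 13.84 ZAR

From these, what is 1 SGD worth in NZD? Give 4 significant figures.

SGD/NZD = 1.135

1 SGD × 13.84 = 13.84 ZAR
13.84 ZAR × 0.08203 = 1.1353 NZD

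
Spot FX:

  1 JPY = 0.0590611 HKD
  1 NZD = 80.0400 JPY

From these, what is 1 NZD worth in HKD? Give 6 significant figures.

NZD/HKD = 4.72725

1 NZD × 80.0400 = 80.04 JPY
80.04 JPY × 0.0590611 = 4.72725 HKD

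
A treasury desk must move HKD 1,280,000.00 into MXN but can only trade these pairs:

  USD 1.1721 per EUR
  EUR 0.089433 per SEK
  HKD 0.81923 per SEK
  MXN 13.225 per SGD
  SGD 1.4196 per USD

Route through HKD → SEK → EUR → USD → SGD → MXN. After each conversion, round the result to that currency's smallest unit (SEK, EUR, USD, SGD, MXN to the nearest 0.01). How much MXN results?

MXN 3,074,880.61

HKD 1,280,000.00 ÷ 0.81923 = SEK 1,562,442.78
SEK 1,562,442.78 × 0.089433 = EUR 139,733.95
EUR 139,733.95 × 1.1721 = USD 163,782.16
USD 163,782.16 × 1.4196 = SGD 232,505.15
SGD 232,505.15 × 13.225 = MXN 3,074,880.61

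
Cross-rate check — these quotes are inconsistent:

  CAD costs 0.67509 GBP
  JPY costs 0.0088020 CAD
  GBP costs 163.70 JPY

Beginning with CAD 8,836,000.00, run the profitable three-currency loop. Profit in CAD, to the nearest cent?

Profitable loop is CAD → JPY → GBP → CAD:
CAD 8,836,000.00 ÷ 0.0088020 = JPY 1,003,862,758
JPY 1,003,862,758 ÷ 163.70 = GBP 6,132,332.06
GBP 6,132,332.06 ÷ 0.67509 = CAD 9,083,725.22
Profit = CAD 9,083,725.22 − CAD 8,836,000.00

Profit: CAD 247,725.22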